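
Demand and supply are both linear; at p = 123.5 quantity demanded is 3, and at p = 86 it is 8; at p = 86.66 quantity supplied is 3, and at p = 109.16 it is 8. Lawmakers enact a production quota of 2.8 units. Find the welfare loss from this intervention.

Demand slope = (86 − 123.5)/(8 − 3) = −7.5, so p = 146 − 7.5q.
Supply slope = (109.16 − 86.66)/(8 − 3) = 4.5, so p = 73.16 + 4.5q.
Competitive equilibrium: 146 − 7.5q = 73.16 + 4.5q → q* = 6.07, p* = 100.475.
At q = 2.8: demand price = 146 − 7.5·2.8 = 125; supply price = 73.16 + 4.5·2.8 = 85.76.
Δq = 6.07 − 2.8 = 3.27; wedge = 125 − 85.76 = 39.24.
The triangle = ½ × 3.27 × 39.24 = 64.16.

64.16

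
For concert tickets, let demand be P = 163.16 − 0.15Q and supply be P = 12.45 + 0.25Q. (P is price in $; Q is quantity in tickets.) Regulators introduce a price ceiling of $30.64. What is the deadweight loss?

Competitive equilibrium: 163.16 − 0.15Q = 12.45 + 0.25Q → Q* = 376.775, P* = 106.6438.
At the ceiling P = 30.64, quantity supplied = (30.64 − 12.45)/0.25 = 72.76.
Willingness to pay at Q' = 72.76: 163.16 − 0.15·72.76 = 152.246.
ΔQ = 376.775 − 72.76 = 304.015; wedge = 152.246 − 30.64 = 121.606.
DWL = ½ × 304.015 × 121.606 = $18485.02.

$18485.02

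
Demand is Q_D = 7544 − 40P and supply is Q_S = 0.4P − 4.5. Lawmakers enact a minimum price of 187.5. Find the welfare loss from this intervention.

869.12

In inverse form: demand P = 188.6 − 0.025Q, supply P = 11.25 + 2.5Q.
Competitive equilibrium: 188.6 − 0.025Q = 11.25 + 2.5Q → Q* = 70.2376, P* = 186.8441.
At the floor P = 187.5, quantity demanded = (188.6 − 187.5)/0.025 = 44.
Sellers' marginal cost at Q' = 44: 11.25 + 2.5·44 = 121.25.
ΔQ = 70.2376 − 44 = 26.2376; wedge = 187.5 − 121.25 = 66.25.
The triangle = ½ × 26.2376 × 66.25 = 869.12.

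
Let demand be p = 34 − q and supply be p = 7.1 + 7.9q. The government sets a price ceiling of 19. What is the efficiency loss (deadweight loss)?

Competitive equilibrium: 34 − q = 7.1 + 7.9q → q* = 3.0225, p* = 30.9775.
At the ceiling p = 19, quantity supplied = (19 − 7.1)/7.9 = 1.5063.
Willingness to pay at q' = 1.5063: 34 − 1·1.5063 = 32.4937.
Δq = 3.0225 − 1.5063 = 1.5162; wedge = 32.4937 − 19 = 13.4937.
Welfare loss = ½ × 1.5162 × 13.4937 = 10.23.

10.23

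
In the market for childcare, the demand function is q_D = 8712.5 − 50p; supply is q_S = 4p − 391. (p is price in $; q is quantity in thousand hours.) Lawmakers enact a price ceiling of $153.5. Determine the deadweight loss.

$491.415 thousand

In inverse form: demand p = 174.25 − 0.02q, supply p = 97.75 + 0.25q.
Competitive equilibrium: 174.25 − 0.02q = 97.75 + 0.25q → q* = 283.3333, p* = 168.5833.
At the ceiling p = 153.5, quantity supplied = (153.5 − 97.75)/0.25 = 223.
Willingness to pay at q' = 223: 174.25 − 0.02·223 = 169.79.
Δq = 283.3333 − 223 = 60.3333; wedge = 169.79 − 153.5 = 16.29.
The triangle = ½ × 60.3333 × 16.29 = $491.415 thousand.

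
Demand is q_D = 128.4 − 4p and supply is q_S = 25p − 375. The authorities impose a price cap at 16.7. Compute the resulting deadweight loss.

In inverse form: demand p = 32.1 − 0.25q, supply p = 15 + 0.04q.
Competitive equilibrium: 32.1 − 0.25q = 15 + 0.04q → q* = 58.9655, p* = 17.3586.
At the ceiling p = 16.7, quantity supplied = (16.7 − 15)/0.04 = 42.5.
Willingness to pay at q' = 42.5: 32.1 − 0.25·42.5 = 21.475.
Δq = 58.9655 − 42.5 = 16.4655; wedge = 21.475 − 16.7 = 4.775.
Deadweight loss = ½ × 16.4655 × 4.775 = 39.31.

39.31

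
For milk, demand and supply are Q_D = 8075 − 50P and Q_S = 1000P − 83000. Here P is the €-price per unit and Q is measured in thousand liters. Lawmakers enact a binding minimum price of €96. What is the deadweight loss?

€2251.80 thousand

In inverse form: demand P = 161.5 − 0.02Q, supply P = 83 + 0.001Q.
Competitive equilibrium: 161.5 − 0.02Q = 83 + 0.001Q → Q* = 3738.0952, P* = 86.7381.
At the floor P = 96, quantity demanded = (161.5 − 96)/0.02 = 3275.
Sellers' marginal cost at Q' = 3275: 83 + 0.001·3275 = 86.275.
ΔQ = 3738.0952 − 3275 = 463.0952; wedge = 96 − 86.275 = 9.725.
DWL = ½ × 463.0952 × 9.725 = €2251.80 thousand.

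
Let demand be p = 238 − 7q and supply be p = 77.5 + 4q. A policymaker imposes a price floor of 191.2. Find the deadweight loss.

Competitive equilibrium: 238 − 7q = 77.5 + 4q → q* = 14.5909, p* = 135.8636.
At the floor p = 191.2, quantity demanded = (238 − 191.2)/7 = 6.6857.
Sellers' marginal cost at q' = 6.6857: 77.5 + 4·6.6857 = 104.2428.
Δq = 14.5909 − 6.6857 = 7.9052; wedge = 191.2 − 104.2428 = 86.9572.
The triangle = ½ × 7.9052 × 86.9572 = 343.71.

343.71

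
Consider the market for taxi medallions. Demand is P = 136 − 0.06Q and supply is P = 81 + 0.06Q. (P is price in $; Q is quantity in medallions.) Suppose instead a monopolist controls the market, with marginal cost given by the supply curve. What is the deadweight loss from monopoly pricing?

Competitive equilibrium: 136 − 0.06Q = 81 + 0.06Q → Q* = 458.33333, P* = 108.5.
Marginal revenue: MR = 136 − 0.12Q. Set MR = MC: 136 − 0.12Q = 81 + 0.06Q → Q_m = 305.55556.
Price P_m = 136 − 0.06·305.55556 = 117.66667; MC(Q_m) = 81 + 0.06·305.55556 = 99.33333.
Competitive Q* = 458.33333, so ΔQ = 152.77777; wedge = 117.66667 − 99.33333 = 18.33334.
The triangle = ½ × 152.77777 × 18.33334 = $1400.46.

$1400.46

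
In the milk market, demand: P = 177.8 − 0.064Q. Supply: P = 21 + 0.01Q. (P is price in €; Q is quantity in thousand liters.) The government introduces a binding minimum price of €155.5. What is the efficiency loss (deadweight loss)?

Competitive equilibrium: 177.8 − 0.064Q = 21 + 0.01Q → Q* = 2118.91892, P* = 42.18919.
At the floor P = 155.5, quantity demanded = (177.8 − 155.5)/0.064 = 348.4375.
Sellers' marginal cost at Q' = 348.4375: 21 + 0.01·348.4375 = 24.48438.
ΔQ = 2118.91892 − 348.4375 = 1770.48142; wedge = 155.5 − 24.48438 = 131.01562.
Welfare loss = ½ × 1770.48142 × 131.01562 = €115980.36 thousand.

€115980.36 thousand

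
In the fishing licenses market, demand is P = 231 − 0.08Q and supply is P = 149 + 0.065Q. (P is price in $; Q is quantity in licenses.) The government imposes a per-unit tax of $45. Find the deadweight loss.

Competitive equilibrium: 231 − 0.08Q = 149 + 0.065Q → Q* = 565.5172, P* = 185.7586.
With the tax, the buyer price exceeds the seller price by 45: (231 − 0.08Q) − (149 + 0.065Q) = 45 → Q' = 255.1724.
ΔQ = 565.5172 − 255.1724 = 310.3448; the wedge equals the tax, 45.
Deadweight loss = ½ × 310.3448 × 45 = $6982.76.

$6982.76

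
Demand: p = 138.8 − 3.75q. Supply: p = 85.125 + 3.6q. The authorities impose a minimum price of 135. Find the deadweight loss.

Competitive equilibrium: 138.8 − 3.75q = 85.125 + 3.6q → q* = 7.3027, p* = 111.4148.
At the floor p = 135, quantity demanded = (138.8 − 135)/3.75 = 1.0133.
Sellers' marginal cost at q' = 1.0133: 85.125 + 3.6·1.0133 = 88.7729.
Δq = 7.3027 − 1.0133 = 6.2894; wedge = 135 − 88.7729 = 46.2271.
Deadweight loss = ½ × 6.2894 × 46.2271 = 145.37.

145.37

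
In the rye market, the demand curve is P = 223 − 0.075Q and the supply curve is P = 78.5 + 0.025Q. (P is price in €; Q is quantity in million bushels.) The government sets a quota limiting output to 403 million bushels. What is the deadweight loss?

€54288.20 million

Competitive equilibrium: 223 − 0.075Q = 78.5 + 0.025Q → Q* = 1445, P* = 114.625.
At Q = 403: demand price = 223 − 0.075·403 = 192.775; supply price = 78.5 + 0.025·403 = 88.575.
ΔQ = 1445 − 403 = 1042; wedge = 192.775 − 88.575 = 104.2.
Welfare loss = ½ × 1042 × 104.2 = €54288.20 million.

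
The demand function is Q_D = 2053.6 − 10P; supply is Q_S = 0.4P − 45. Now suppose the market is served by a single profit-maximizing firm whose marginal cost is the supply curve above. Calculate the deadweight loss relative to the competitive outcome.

In inverse form: demand P = 205.36 − 0.1Q, supply P = 112.5 + 2.5Q.
Competitive equilibrium: 205.36 − 0.1Q = 112.5 + 2.5Q → Q* = 35.7154, P* = 201.7885.
Marginal revenue: MR = 205.36 − 0.2Q. Set MR = MC: 205.36 − 0.2Q = 112.5 + 2.5Q → Q_m = 34.3926.
Price P_m = 205.36 − 0.1·34.3926 = 201.9207; MC(Q_m) = 112.5 + 2.5·34.3926 = 198.4815.
Competitive Q* = 35.7154, so ΔQ = 1.3228; wedge = 201.9207 − 198.4815 = 3.4392.
The triangle = ½ × 1.3228 × 3.4392 = 2.27.

2.27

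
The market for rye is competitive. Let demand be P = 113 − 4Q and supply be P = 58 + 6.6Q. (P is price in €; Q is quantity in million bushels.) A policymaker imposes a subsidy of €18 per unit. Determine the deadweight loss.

€15.28 million

Competitive equilibrium: 113 − 4Q = 58 + 6.6Q → Q* = 5.1887, P* = 92.2453.
The subsidy lowers effective supply by 18: P = 40 + 6.6Q.
New quantity: 113 − 4Q = 40 + 6.6Q → Q' = 6.8868.
Overproduction ΔQ = 6.8868 − 5.1887 = 1.6981; wedge = subsidy = 18.
Deadweight loss = ½ × 1.6981 × 18 = €15.28 million.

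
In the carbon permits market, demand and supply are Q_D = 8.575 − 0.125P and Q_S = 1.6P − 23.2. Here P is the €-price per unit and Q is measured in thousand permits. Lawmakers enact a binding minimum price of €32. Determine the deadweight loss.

€12.43 thousand

In inverse form: demand P = 68.6 − 8Q, supply P = 14.5 + 0.625Q.
Competitive equilibrium: 68.6 − 8Q = 14.5 + 0.625Q → Q* = 6.2725, P* = 18.4203.
At the floor P = 32, quantity demanded = (68.6 − 32)/8 = 4.575.
Sellers' marginal cost at Q' = 4.575: 14.5 + 0.625·4.575 = 17.3594.
ΔQ = 6.2725 − 4.575 = 1.6975; wedge = 32 − 17.3594 = 14.6406.
DWL = ½ × 1.6975 × 14.6406 = €12.43 thousand.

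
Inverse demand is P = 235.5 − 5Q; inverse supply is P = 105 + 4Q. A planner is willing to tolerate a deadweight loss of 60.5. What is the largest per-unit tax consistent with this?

33

Competitive equilibrium: 235.5 − 5Q = 105 + 4Q → Q* = 14.5, P* = 163.
A tax t gives ΔQ = t/9 and wedge t, so DWL = t²/18.
t²/18 = 60.5 → t² = 1089 → t = 33.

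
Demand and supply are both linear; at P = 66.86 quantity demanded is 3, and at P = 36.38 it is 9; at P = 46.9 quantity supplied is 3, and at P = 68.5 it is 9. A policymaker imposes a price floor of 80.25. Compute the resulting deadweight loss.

Demand slope = (36.38 − 66.86)/(9 − 3) = −5.08, so P = 82.1 − 5.08Q.
Supply slope = (68.5 − 46.9)/(9 − 3) = 3.6, so P = 36.1 + 3.6Q.
Competitive equilibrium: 82.1 − 5.08Q = 36.1 + 3.6Q → Q* = 5.2995, P* = 55.1783.
At the floor P = 80.25, quantity demanded = (82.1 − 80.25)/5.08 = 0.3642.
Sellers' marginal cost at Q' = 0.3642: 36.1 + 3.6·0.3642 = 37.4111.
ΔQ = 5.2995 − 0.3642 = 4.9353; wedge = 80.25 − 37.4111 = 42.8389.
Deadweight loss = ½ × 4.9353 × 42.8389 = 105.71.

105.71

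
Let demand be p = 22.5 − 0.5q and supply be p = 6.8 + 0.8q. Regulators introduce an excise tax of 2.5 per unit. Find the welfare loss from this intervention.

2.40

Competitive equilibrium: 22.5 − 0.5q = 6.8 + 0.8q → q* = 12.0769, p* = 16.4615.
With the tax, the buyer price exceeds the seller price by 2.5: (22.5 − 0.5q) − (6.8 + 0.8q) = 2.5 → q' = 10.1538.
Δq = 12.0769 − 10.1538 = 1.9231; the wedge equals the tax, 2.5.
Welfare loss = ½ × 1.9231 × 2.5 = 2.40.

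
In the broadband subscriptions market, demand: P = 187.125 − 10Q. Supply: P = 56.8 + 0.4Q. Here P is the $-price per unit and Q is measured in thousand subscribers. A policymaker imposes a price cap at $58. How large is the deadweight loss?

Competitive equilibrium: 187.125 − 10Q = 56.8 + 0.4Q → Q* = 12.53125, P* = 61.8125.
At the ceiling P = 58, quantity supplied = (58 − 56.8)/0.4 = 3.
Willingness to pay at Q' = 3: 187.125 − 10·3 = 157.125.
ΔQ = 12.53125 − 3 = 9.53125; wedge = 157.125 − 58 = 99.125.
The triangle = ½ × 9.53125 × 99.125 = $472.39 thousand.

$472.39 thousand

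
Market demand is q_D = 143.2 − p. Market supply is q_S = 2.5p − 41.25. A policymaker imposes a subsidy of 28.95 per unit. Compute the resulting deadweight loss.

299.32

In inverse form: demand p = 143.2 − q, supply p = 16.5 + 0.4q.
Competitive equilibrium: 143.2 − q = 16.5 + 0.4q → q* = 90.5, p* = 52.7.
The subsidy lowers effective supply by 28.95: p = 0.4q − 12.45.
New quantity: 143.2 − q = 0.4q − 12.45 → q' = 111.1786.
Overproduction Δq = 111.1786 − 90.5 = 20.6786; wedge = subsidy = 28.95.
DWL = ½ × 20.6786 × 28.95 = 299.32.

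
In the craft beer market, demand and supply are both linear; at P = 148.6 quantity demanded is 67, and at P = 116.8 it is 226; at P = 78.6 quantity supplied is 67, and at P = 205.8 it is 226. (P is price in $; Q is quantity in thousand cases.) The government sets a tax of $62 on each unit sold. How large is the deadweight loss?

Demand slope = (116.8 − 148.6)/(226 − 67) = −0.2, so P = 162 − 0.2Q.
Supply slope = (205.8 − 78.6)/(226 − 67) = 0.8, so P = 25 + 0.8Q.
Competitive equilibrium: 162 − 0.2Q = 25 + 0.8Q → Q* = 137, P* = 134.6.
With the tax, the buyer price exceeds the seller price by 62: (162 − 0.2Q) − (25 + 0.8Q) = 62 → Q' = 75.
ΔQ = 137 − 75 = 62; the wedge equals the tax, 62.
Deadweight loss = ½ × 62 × 62 = $1922 thousand.

$1922 thousand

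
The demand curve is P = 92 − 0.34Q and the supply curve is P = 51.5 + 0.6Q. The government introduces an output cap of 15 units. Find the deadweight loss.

370.72

Competitive equilibrium: 92 − 0.34Q = 51.5 + 0.6Q → Q* = 43.0851, P* = 77.3511.
At Q = 15: demand price = 92 − 0.34·15 = 86.9; supply price = 51.5 + 0.6·15 = 60.5.
ΔQ = 43.0851 − 15 = 28.0851; wedge = 86.9 − 60.5 = 26.4.
The triangle = ½ × 28.0851 × 26.4 = 370.72.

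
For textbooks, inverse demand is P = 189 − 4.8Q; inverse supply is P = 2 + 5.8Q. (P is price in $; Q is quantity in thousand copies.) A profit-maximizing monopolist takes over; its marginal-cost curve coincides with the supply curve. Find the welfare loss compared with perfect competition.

$160.25 thousand

Competitive equilibrium: 189 − 4.8Q = 2 + 5.8Q → Q* = 17.64151, P* = 104.32075.
Marginal revenue: MR = 189 − 9.6Q. Set MR = MC: 189 − 9.6Q = 2 + 5.8Q → Q_m = 12.14286.
Price P_m = 189 − 4.8·12.14286 = 130.71427; MC(Q_m) = 2 + 5.8·12.14286 = 72.42859.
Competitive Q* = 17.64151, so ΔQ = 5.49865; wedge = 130.71427 − 72.42859 = 58.28568.
Welfare loss = ½ × 5.49865 × 58.28568 = $160.25 thousand.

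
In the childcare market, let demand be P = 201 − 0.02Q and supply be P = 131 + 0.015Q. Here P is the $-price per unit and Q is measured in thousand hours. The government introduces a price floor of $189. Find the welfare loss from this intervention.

Competitive equilibrium: 201 − 0.02Q = 131 + 0.015Q → Q* = 2000, P* = 161.
At the floor P = 189, quantity demanded = (201 − 189)/0.02 = 600.
Sellers' marginal cost at Q' = 600: 131 + 0.015·600 = 140.
ΔQ = 2000 − 600 = 1400; wedge = 189 − 140 = 49.
Deadweight loss = ½ × 1400 × 49 = $34300 thousand.

$34300 thousand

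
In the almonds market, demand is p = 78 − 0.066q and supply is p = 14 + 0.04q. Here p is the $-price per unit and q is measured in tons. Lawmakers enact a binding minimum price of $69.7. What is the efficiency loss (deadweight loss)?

$12110.46

Competitive equilibrium: 78 − 0.066q = 14 + 0.04q → q* = 603.7736, p* = 38.1509.
At the floor p = 69.7, quantity demanded = (78 − 69.7)/0.066 = 125.7576.
Sellers' marginal cost at q' = 125.7576: 14 + 0.04·125.7576 = 19.0303.
Δq = 603.7736 − 125.7576 = 478.016; wedge = 69.7 − 19.0303 = 50.6697.
DWL = ½ × 478.016 × 50.6697 = $12110.46.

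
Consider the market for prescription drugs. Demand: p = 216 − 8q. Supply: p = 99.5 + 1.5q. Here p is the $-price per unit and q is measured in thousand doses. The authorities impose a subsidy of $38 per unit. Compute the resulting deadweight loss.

Competitive equilibrium: 216 − 8q = 99.5 + 1.5q → q* = 12.2632, p* = 117.8947.
The subsidy lowers effective supply by 38: p = 61.5 + 1.5q.
New quantity: 216 − 8q = 61.5 + 1.5q → q' = 16.2632.
Overproduction Δq = 16.2632 − 12.2632 = 4; wedge = subsidy = 38.
The triangle = ½ × 4 × 38 = $76 thousand.

$76 thousand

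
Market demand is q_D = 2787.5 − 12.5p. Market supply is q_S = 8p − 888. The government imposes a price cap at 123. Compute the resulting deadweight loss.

In inverse form: demand p = 223 − 0.08q, supply p = 111 + 0.125q.
Competitive equilibrium: 223 − 0.08q = 111 + 0.125q → q* = 546.3415, p* = 179.2927.
At the ceiling p = 123, quantity supplied = (123 − 111)/0.125 = 96.
Willingness to pay at q' = 96: 223 − 0.08·96 = 215.32.
Δq = 546.3415 − 96 = 450.3415; wedge = 215.32 − 123 = 92.32.
Deadweight loss = ½ × 450.3415 × 92.32 = 20787.76.

20787.76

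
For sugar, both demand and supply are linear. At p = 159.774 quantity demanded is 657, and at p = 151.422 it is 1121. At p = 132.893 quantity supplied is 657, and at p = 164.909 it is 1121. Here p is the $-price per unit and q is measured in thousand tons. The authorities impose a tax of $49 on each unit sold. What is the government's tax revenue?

$19735.17 thousand

Demand slope = (151.422 − 159.774)/(1121 − 657) = −0.018, so p = 171.6 − 0.018q.
Supply slope = (164.909 − 132.893)/(1121 − 657) = 0.069, so p = 87.56 + 0.069q.
Competitive equilibrium: 171.6 − 0.018q = 87.56 + 0.069q → q* = 965.977, p* = 154.2124.
With the tax, the buyer price exceeds the seller price by 49: (171.6 − 0.018q) − (87.56 + 0.069q) = 49 → q' = 402.7586.
Tax revenue = 49 × 402.7586 = $19735.17 thousand.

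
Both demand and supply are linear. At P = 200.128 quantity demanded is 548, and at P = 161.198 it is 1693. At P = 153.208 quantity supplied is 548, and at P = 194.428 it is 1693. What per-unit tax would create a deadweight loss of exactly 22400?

Demand slope = (161.198 − 200.128)/(1693 − 548) = −0.034, so P = 218.76 − 0.034Q.
Supply slope = (194.428 − 153.208)/(1693 − 548) = 0.036, so P = 133.48 + 0.036Q.
Competitive equilibrium: 218.76 − 0.034Q = 133.48 + 0.036Q → Q* = 1218.2857, P* = 177.3383.
A tax t gives ΔQ = t/0.07 and wedge t, so DWL = t²/0.14.
t²/0.14 = 22400 → t² = 3136 → t = 56.

56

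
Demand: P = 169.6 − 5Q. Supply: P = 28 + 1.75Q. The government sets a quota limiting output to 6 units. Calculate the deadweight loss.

757.13

Competitive equilibrium: 169.6 − 5Q = 28 + 1.75Q → Q* = 20.9778, P* = 64.7111.
At Q = 6: demand price = 169.6 − 5·6 = 139.6; supply price = 28 + 1.75·6 = 38.5.
ΔQ = 20.9778 − 6 = 14.9778; wedge = 139.6 − 38.5 = 101.1.
DWL = ½ × 14.9778 × 101.1 = 757.13.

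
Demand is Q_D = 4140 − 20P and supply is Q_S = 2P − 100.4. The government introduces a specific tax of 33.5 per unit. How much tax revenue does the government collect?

In inverse form: demand P = 207 − 0.05Q, supply P = 50.2 + 0.5Q.
Competitive equilibrium: 207 − 0.05Q = 50.2 + 0.5Q → Q* = 285.0909, P* = 192.7455.
With the tax, the buyer price exceeds the seller price by 33.5: (207 − 0.05Q) − (50.2 + 0.5Q) = 33.5 → Q' = 224.1818.
Tax revenue = 33.5 × 224.1818 = 7510.09.

7510.09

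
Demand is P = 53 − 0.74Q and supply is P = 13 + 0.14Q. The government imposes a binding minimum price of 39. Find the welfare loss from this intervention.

309.82

Competitive equilibrium: 53 − 0.74Q = 13 + 0.14Q → Q* = 45.4545, P* = 19.3636.
At the floor P = 39, quantity demanded = (53 − 39)/0.74 = 18.9189.
Sellers' marginal cost at Q' = 18.9189: 13 + 0.14·18.9189 = 15.6486.
ΔQ = 45.4545 − 18.9189 = 26.5356; wedge = 39 − 15.6486 = 23.3514.
Welfare loss = ½ × 26.5356 × 23.3514 = 309.82.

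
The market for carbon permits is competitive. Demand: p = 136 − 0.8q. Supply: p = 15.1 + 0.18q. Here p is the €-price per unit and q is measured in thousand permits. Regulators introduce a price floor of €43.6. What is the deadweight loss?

€30.33 thousand

Competitive equilibrium: 136 − 0.8q = 15.1 + 0.18q → q* = 123.3673, p* = 37.3061.
At the floor p = 43.6, quantity demanded = (136 − 43.6)/0.8 = 115.5.
Sellers' marginal cost at q' = 115.5: 15.1 + 0.18·115.5 = 35.89.
Δq = 123.3673 − 115.5 = 7.8673; wedge = 43.6 − 35.89 = 7.71.
Deadweight loss = ½ × 7.8673 × 7.71 = €30.33 thousand.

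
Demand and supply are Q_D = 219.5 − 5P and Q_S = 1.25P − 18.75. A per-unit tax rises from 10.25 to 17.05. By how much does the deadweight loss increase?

In inverse form: demand P = 43.9 − 0.2Q, supply P = 15 + 0.8Q.
Competitive equilibrium: 43.9 − 0.2Q = 15 + 0.8Q → Q* = 28.9, P* = 38.12.
For a per-unit tax t: ΔQ = t/1, so DWL = ½·t·(t/1) = t²/2.
At t = 10.25: DWL = 52.531. At t = 17.05: DWL = 145.351.
Increase = 145.351 − 52.531 = 92.82.

92.82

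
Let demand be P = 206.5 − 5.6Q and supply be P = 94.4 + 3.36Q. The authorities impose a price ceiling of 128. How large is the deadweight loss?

Competitive equilibrium: 206.5 − 5.6Q = 94.4 + 3.36Q → Q* = 12.5112, P* = 136.4375.
At the ceiling P = 128, quantity supplied = (128 − 94.4)/3.36 = 10.
Willingness to pay at Q' = 10: 206.5 − 5.6·10 = 150.5.
ΔQ = 12.5112 − 10 = 2.5112; wedge = 150.5 − 128 = 22.5.
Welfare loss = ½ × 2.5112 × 22.5 = 28.25.

28.25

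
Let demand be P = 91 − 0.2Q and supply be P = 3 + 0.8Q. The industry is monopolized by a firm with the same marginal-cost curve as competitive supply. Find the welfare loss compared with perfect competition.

107.56

Competitive equilibrium: 91 − 0.2Q = 3 + 0.8Q → Q* = 88, P* = 73.4.
Marginal revenue: MR = 91 − 0.4Q. Set MR = MC: 91 − 0.4Q = 3 + 0.8Q → Q_m = 73.3333.
Price P_m = 91 − 0.2·73.3333 = 76.3333; MC(Q_m) = 3 + 0.8·73.3333 = 61.6666.
Competitive Q* = 88, so ΔQ = 14.6667; wedge = 76.3333 − 61.6666 = 14.6667.
Deadweight loss = ½ × 14.6667 × 14.6667 = 107.56.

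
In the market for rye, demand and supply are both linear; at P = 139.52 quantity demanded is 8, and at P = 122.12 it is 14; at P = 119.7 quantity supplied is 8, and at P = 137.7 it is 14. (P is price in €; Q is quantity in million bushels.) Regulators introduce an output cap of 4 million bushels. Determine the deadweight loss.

€159.77 million

Demand slope = (122.12 − 139.52)/(14 − 8) = −2.9, so P = 162.72 − 2.9Q.
Supply slope = (137.7 − 119.7)/(14 − 8) = 3, so P = 95.7 + 3Q.
Competitive equilibrium: 162.72 − 2.9Q = 95.7 + 3Q → Q* = 11.3593, P* = 129.778.
At Q = 4: demand price = 162.72 − 2.9·4 = 151.12; supply price = 95.7 + 3·4 = 107.7.
ΔQ = 11.3593 − 4 = 7.3593; wedge = 151.12 − 107.7 = 43.42.
Welfare loss = ½ × 7.3593 × 43.42 = €159.77 million.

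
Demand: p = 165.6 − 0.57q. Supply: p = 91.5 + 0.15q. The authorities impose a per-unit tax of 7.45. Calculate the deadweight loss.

38.54

Competitive equilibrium: 165.6 − 0.57q = 91.5 + 0.15q → q* = 102.9167, p* = 106.9375.
With the tax, the buyer price exceeds the seller price by 7.45: (165.6 − 0.57q) − (91.5 + 0.15q) = 7.45 → q' = 92.5694.
Δq = 102.9167 − 92.5694 = 10.3473; the wedge equals the tax, 7.45.
Deadweight loss = ½ × 10.3473 × 7.45 = 38.54.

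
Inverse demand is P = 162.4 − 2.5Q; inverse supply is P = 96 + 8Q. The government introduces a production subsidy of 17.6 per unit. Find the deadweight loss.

14.75

Competitive equilibrium: 162.4 − 2.5Q = 96 + 8Q → Q* = 6.3238, P* = 146.5905.
The subsidy lowers effective supply by 17.6: P = 78.4 + 8Q.
New quantity: 162.4 − 2.5Q = 78.4 + 8Q → Q' = 8.
Overproduction ΔQ = 8 − 6.3238 = 1.6762; wedge = subsidy = 17.6.
The triangle = ½ × 1.6762 × 17.6 = 14.75.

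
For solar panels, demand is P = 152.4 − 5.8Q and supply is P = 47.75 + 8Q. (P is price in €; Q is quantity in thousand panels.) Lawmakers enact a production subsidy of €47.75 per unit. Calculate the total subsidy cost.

Competitive equilibrium: 152.4 − 5.8Q = 47.75 + 8Q → Q* = 7.5833, P* = 108.4167.
The subsidy lowers effective supply by 47.75: P = 0 + 8Q.
New quantity: 152.4 − 5.8Q = 0 + 8Q → Q' = 11.0435.
Total subsidy cost = 47.75 × 11.0435 = €527.33 thousand.

€527.33 thousand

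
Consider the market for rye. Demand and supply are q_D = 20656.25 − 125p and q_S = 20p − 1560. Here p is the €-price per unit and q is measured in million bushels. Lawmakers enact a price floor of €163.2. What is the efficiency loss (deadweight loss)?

In inverse form: demand p = 165.25 − 0.008q, supply p = 78 + 0.05q.
Competitive equilibrium: 165.25 − 0.008q = 78 + 0.05q → q* = 1504.3103, p* = 153.2155.
At the floor p = 163.2, quantity demanded = (165.25 − 163.2)/0.008 = 256.25.
Sellers' marginal cost at q' = 256.25: 78 + 0.05·256.25 = 90.8125.
Δq = 1504.3103 − 256.25 = 1248.0603; wedge = 163.2 − 90.8125 = 72.3875.
Welfare loss = ½ × 1248.0603 × 72.3875 = €45171.98 million.

€45171.98 million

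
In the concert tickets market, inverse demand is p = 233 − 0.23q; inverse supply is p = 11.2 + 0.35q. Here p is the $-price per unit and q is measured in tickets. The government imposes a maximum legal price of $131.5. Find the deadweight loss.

$434.32

Competitive equilibrium: 233 − 0.23q = 11.2 + 0.35q → q* = 382.4138, p* = 145.0448.
At the ceiling p = 131.5, quantity supplied = (131.5 − 11.2)/0.35 = 343.7143.
Willingness to pay at q' = 343.7143: 233 − 0.23·343.7143 = 153.9457.
Δq = 382.4138 − 343.7143 = 38.6995; wedge = 153.9457 − 131.5 = 22.4457.
The triangle = ½ × 38.6995 × 22.4457 = $434.32.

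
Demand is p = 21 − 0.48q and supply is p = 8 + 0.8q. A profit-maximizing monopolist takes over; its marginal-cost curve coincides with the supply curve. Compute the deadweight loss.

4.91

Competitive equilibrium: 21 − 0.48q = 8 + 0.8q → q* = 10.1563, p* = 16.125.
Marginal revenue: MR = 21 − 0.96q. Set MR = MC: 21 − 0.96q = 8 + 0.8q → q_m = 7.3864.
Price p_m = 21 − 0.48·7.3864 = 17.4545; MC(q_m) = 8 + 0.8·7.3864 = 13.9091.
Competitive q* = 10.1563, so Δq = 2.7699; wedge = 17.4545 − 13.9091 = 3.5454.
Welfare loss = ½ × 2.7699 × 3.5454 = 4.91.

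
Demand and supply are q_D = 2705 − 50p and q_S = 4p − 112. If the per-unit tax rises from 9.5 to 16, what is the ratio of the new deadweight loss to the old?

2.837

In inverse form: demand p = 54.1 − 0.02q, supply p = 28 + 0.25q.
Competitive equilibrium: 54.1 − 0.02q = 28 + 0.25q → q* = 96.6667, p* = 52.1667.
For a per-unit tax t: Δq = t/0.27, so DWL = ½·t·(t/0.27) = t²/0.54.
At t = 9.5: DWL = 167.130. At t = 16: DWL = 474.074.
Ratio = (16/9.5)² = 2.837.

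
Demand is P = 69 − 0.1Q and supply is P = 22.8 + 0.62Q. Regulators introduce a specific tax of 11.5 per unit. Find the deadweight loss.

91.84

Competitive equilibrium: 69 − 0.1Q = 22.8 + 0.62Q → Q* = 64.1667, P* = 62.5833.
With the tax, the buyer price exceeds the seller price by 11.5: (69 − 0.1Q) − (22.8 + 0.62Q) = 11.5 → Q' = 48.1944.
ΔQ = 64.1667 − 48.1944 = 15.9723; the wedge equals the tax, 11.5.
Welfare loss = ½ × 15.9723 × 11.5 = 91.84.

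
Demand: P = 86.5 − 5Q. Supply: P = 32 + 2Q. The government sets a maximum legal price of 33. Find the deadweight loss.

Competitive equilibrium: 86.5 − 5Q = 32 + 2Q → Q* = 7.7857, P* = 47.5714.
At the ceiling P = 33, quantity supplied = (33 − 32)/2 = 0.5.
Willingness to pay at Q' = 0.5: 86.5 − 5·0.5 = 84.
ΔQ = 7.7857 − 0.5 = 7.2857; wedge = 84 − 33 = 51.
The triangle = ½ × 7.2857 × 51 = 185.79.

185.79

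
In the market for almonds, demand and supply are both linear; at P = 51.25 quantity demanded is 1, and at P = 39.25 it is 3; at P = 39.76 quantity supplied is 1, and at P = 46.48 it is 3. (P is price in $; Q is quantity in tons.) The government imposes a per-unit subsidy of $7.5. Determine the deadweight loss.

Demand slope = (39.25 − 51.25)/(3 − 1) = −6, so P = 57.25 − 6Q.
Supply slope = (46.48 − 39.76)/(3 − 1) = 3.36, so P = 36.4 + 3.36Q.
Competitive equilibrium: 57.25 − 6Q = 36.4 + 3.36Q → Q* = 2.2276, P* = 43.8846.
The subsidy lowers effective supply by 7.5: P = 28.9 + 3.36Q.
New quantity: 57.25 − 6Q = 28.9 + 3.36Q → Q' = 3.0288.
Overproduction ΔQ = 3.0288 − 2.2276 = 0.8012; wedge = subsidy = 7.5.
DWL = ½ × 0.8012 × 7.5 = $3.

$3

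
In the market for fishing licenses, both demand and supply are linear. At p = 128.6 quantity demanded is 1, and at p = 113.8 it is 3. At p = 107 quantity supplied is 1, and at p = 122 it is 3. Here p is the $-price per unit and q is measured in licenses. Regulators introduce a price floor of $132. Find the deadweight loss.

$27.15

Demand slope = (113.8 − 128.6)/(3 − 1) = −7.4, so p = 136 − 7.4q.
Supply slope = (122 − 107)/(3 − 1) = 7.5, so p = 99.5 + 7.5q.
Competitive equilibrium: 136 − 7.4q = 99.5 + 7.5q → q* = 2.4497, p* = 117.8725.
At the floor p = 132, quantity demanded = (136 − 132)/7.4 = 0.5405.
Sellers' marginal cost at q' = 0.5405: 99.5 + 7.5·0.5405 = 103.5538.
Δq = 2.4497 − 0.5405 = 1.9092; wedge = 132 − 103.5538 = 28.4462.
DWL = ½ × 1.9092 × 28.4462 = $27.15.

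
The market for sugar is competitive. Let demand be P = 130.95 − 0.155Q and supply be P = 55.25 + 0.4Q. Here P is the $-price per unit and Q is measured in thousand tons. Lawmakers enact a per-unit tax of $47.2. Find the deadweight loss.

$2007.06 thousand

Competitive equilibrium: 130.95 − 0.155Q = 55.25 + 0.4Q → Q* = 136.3964, P* = 109.8086.
With the tax, the buyer price exceeds the seller price by 47.2: (130.95 − 0.155Q) − (55.25 + 0.4Q) = 47.2 → Q' = 51.3514.
ΔQ = 136.3964 − 51.3514 = 85.045; the wedge equals the tax, 47.2.
Welfare loss = ½ × 85.045 × 47.2 = $2007.06 thousand.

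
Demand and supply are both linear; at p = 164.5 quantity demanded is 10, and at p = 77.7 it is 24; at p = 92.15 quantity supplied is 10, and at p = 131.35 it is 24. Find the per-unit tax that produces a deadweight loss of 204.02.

60.6

Demand slope = (77.7 − 164.5)/(24 − 10) = −6.2, so p = 226.5 − 6.2q.
Supply slope = (131.35 − 92.15)/(24 − 10) = 2.8, so p = 64.15 + 2.8q.
Competitive equilibrium: 226.5 − 6.2q = 64.15 + 2.8q → q* = 18.0389, p* = 114.6589.
A tax t gives Δq = t/9 and wedge t, so DWL = t²/18.
t²/18 = 204.02 → t² = 3672.36 → t = 60.6.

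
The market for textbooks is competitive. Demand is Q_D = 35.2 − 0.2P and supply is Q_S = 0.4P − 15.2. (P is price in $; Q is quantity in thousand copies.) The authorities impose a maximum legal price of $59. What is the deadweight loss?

$375 thousand

In inverse form: demand P = 176 − 5Q, supply P = 38 + 2.5Q.
Competitive equilibrium: 176 − 5Q = 38 + 2.5Q → Q* = 18.4, P* = 84.
At the ceiling P = 59, quantity supplied = (59 − 38)/2.5 = 8.4.
Willingness to pay at Q' = 8.4: 176 − 5·8.4 = 134.
ΔQ = 18.4 − 8.4 = 10; wedge = 134 − 59 = 75.
The triangle = ½ × 10 × 75 = $375 thousand.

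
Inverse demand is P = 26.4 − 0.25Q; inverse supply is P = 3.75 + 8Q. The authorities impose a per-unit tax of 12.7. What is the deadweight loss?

Competitive equilibrium: 26.4 − 0.25Q = 3.75 + 8Q → Q* = 2.7455, P* = 25.7136.
With the tax, the buyer price exceeds the seller price by 12.7: (26.4 − 0.25Q) − (3.75 + 8Q) = 12.7 → Q' = 1.2061.
ΔQ = 2.7455 − 1.2061 = 1.5394; the wedge equals the tax, 12.7.
Welfare loss = ½ × 1.5394 × 12.7 = 9.78.

9.78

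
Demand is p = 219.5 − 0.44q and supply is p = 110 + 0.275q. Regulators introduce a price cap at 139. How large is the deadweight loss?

Competitive equilibrium: 219.5 − 0.44q = 110 + 0.275q → q* = 153.14685, p* = 152.11538.
At the ceiling p = 139, quantity supplied = (139 − 110)/0.275 = 105.45455.
Willingness to pay at q' = 105.45455: 219.5 − 0.44·105.45455 = 173.1.
Δq = 153.14685 − 105.45455 = 47.6923; wedge = 173.1 − 139 = 34.1.
DWL = ½ × 47.6923 × 34.1 = 813.15.

813.15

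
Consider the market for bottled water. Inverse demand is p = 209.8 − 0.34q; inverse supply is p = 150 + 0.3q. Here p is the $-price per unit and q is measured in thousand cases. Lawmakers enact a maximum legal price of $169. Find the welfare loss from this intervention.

Competitive equilibrium: 209.8 − 0.34q = 150 + 0.3q → q* = 93.4375, p* = 178.0313.
At the ceiling p = 169, quantity supplied = (169 − 150)/0.3 = 63.3333.
Willingness to pay at q' = 63.3333: 209.8 − 0.34·63.3333 = 188.2667.
Δq = 93.4375 − 63.3333 = 30.1042; wedge = 188.2667 − 169 = 19.2667.
DWL = ½ × 30.1042 × 19.2667 = $290 thousand.

$290 thousand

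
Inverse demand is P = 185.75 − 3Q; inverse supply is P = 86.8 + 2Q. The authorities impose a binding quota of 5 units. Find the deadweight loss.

546.86

Competitive equilibrium: 185.75 − 3Q = 86.8 + 2Q → Q* = 19.79, P* = 126.38.
At Q = 5: demand price = 185.75 − 3·5 = 170.75; supply price = 86.8 + 2·5 = 96.8.
ΔQ = 19.79 − 5 = 14.79; wedge = 170.75 − 96.8 = 73.95.
The triangle = ½ × 14.79 × 73.95 = 546.86.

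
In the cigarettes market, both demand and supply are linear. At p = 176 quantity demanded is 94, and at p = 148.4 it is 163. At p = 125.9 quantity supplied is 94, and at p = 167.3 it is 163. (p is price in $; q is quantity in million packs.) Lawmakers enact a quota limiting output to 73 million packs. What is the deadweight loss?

Demand slope = (148.4 − 176)/(163 − 94) = −0.4, so p = 213.6 − 0.4q.
Supply slope = (167.3 − 125.9)/(163 − 94) = 0.6, so p = 69.5 + 0.6q.
Competitive equilibrium: 213.6 − 0.4q = 69.5 + 0.6q → q* = 144.1, p* = 155.96.
At q = 73: demand price = 213.6 − 0.4·73 = 184.4; supply price = 69.5 + 0.6·73 = 113.3.
Δq = 144.1 − 73 = 71.1; wedge = 184.4 − 113.3 = 71.1.
DWL = ½ × 71.1 × 71.1 = $2527.605 million.

$2527.605 million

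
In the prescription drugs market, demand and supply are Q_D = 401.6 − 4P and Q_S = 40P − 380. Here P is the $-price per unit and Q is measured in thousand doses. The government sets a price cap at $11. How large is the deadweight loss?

In inverse form: demand P = 100.4 − 0.25Q, supply P = 9.5 + 0.025Q.
Competitive equilibrium: 100.4 − 0.25Q = 9.5 + 0.025Q → Q* = 330.5455, P* = 17.7636.
At the ceiling P = 11, quantity supplied = (11 − 9.5)/0.025 = 60.
Willingness to pay at Q' = 60: 100.4 − 0.25·60 = 85.4.
ΔQ = 330.5455 − 60 = 270.5455; wedge = 85.4 − 11 = 74.4.
DWL = ½ × 270.5455 × 74.4 = $10064.29 thousand.

$10064.29 thousand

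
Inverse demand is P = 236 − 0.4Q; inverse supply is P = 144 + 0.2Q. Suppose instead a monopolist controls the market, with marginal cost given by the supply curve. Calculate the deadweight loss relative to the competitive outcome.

Competitive equilibrium: 236 − 0.4Q = 144 + 0.2Q → Q* = 153.3333, P* = 174.6667.
Marginal revenue: MR = 236 − 0.8Q. Set MR = MC: 236 − 0.8Q = 144 + 0.2Q → Q_m = 92.
Price P_m = 236 − 0.4·92 = 199.2; MC(Q_m) = 144 + 0.2·92 = 162.4.
Competitive Q* = 153.3333, so ΔQ = 61.3333; wedge = 199.2 − 162.4 = 36.8.
DWL = ½ × 61.3333 × 36.8 = 1128.53.

1128.53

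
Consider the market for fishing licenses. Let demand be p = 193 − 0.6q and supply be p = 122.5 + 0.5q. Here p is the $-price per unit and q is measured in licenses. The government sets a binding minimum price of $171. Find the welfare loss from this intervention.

$413.65

Competitive equilibrium: 193 − 0.6q = 122.5 + 0.5q → q* = 64.0909, p* = 154.5455.
At the floor p = 171, quantity demanded = (193 − 171)/0.6 = 36.6667.
Sellers' marginal cost at q' = 36.6667: 122.5 + 0.5·36.6667 = 140.8334.
Δq = 64.0909 − 36.6667 = 27.4242; wedge = 171 − 140.8334 = 30.1666.
DWL = ½ × 27.4242 × 30.1666 = $413.65.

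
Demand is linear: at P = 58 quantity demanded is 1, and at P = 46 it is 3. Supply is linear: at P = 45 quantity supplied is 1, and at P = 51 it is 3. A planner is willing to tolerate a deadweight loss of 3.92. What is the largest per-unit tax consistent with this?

8.4

Demand slope = (46 − 58)/(3 − 1) = −6, so P = 64 − 6Q.
Supply slope = (51 − 45)/(3 − 1) = 3, so P = 42 + 3Q.
Competitive equilibrium: 64 − 6Q = 42 + 3Q → Q* = 2.4444, P* = 49.3333.
A tax t gives ΔQ = t/9 and wedge t, so DWL = t²/18.
t²/18 = 3.92 → t² = 70.56 → t = 8.4.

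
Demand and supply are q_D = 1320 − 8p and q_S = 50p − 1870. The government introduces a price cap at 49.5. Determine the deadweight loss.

In inverse form: demand p = 165 − 0.125q, supply p = 37.4 + 0.02q.
Competitive equilibrium: 165 − 0.125q = 37.4 + 0.02q → q* = 880, p* = 55.
At the ceiling p = 49.5, quantity supplied = (49.5 − 37.4)/0.02 = 605.
Willingness to pay at q' = 605: 165 − 0.125·605 = 89.375.
Δq = 880 − 605 = 275; wedge = 89.375 − 49.5 = 39.875.
The triangle = ½ × 275 × 39.875 = 5482.81.

5482.81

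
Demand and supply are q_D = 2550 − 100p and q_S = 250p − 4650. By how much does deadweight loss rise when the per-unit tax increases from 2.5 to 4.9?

In inverse form: demand p = 25.5 − 0.01q, supply p = 18.6 + 0.004q.
Competitive equilibrium: 25.5 − 0.01q = 18.6 + 0.004q → q* = 492.8571, p* = 20.5714.
For a per-unit tax t: Δq = t/0.014, so DWL = ½·t·(t/0.014) = t²/0.028.
At t = 2.5: DWL = 223.214. At t = 4.9: DWL = 857.5.
Increase = 857.5 − 223.214 = 634.29.

634.29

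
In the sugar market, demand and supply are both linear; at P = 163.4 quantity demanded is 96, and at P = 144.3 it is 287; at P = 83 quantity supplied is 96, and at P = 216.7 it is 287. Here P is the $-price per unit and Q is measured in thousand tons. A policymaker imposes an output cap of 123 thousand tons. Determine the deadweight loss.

$2160.90 thousand

Demand slope = (144.3 − 163.4)/(287 − 96) = −0.1, so P = 173 − 0.1Q.
Supply slope = (216.7 − 83)/(287 − 96) = 0.7, so P = 15.8 + 0.7Q.
Competitive equilibrium: 173 − 0.1Q = 15.8 + 0.7Q → Q* = 196.5, P* = 153.35.
At Q = 123: demand price = 173 − 0.1·123 = 160.7; supply price = 15.8 + 0.7·123 = 101.9.
ΔQ = 196.5 − 123 = 73.5; wedge = 160.7 − 101.9 = 58.8.
Welfare loss = ½ × 73.5 × 58.8 = $2160.90 thousand.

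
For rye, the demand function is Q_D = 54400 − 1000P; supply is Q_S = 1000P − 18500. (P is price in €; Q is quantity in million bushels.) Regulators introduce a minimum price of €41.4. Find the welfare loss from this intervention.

€24502.50 million

In inverse form: demand P = 54.4 − 0.001Q, supply P = 18.5 + 0.001Q.
Competitive equilibrium: 54.4 − 0.001Q = 18.5 + 0.001Q → Q* = 17950, P* = 36.45.
At the floor P = 41.4, quantity demanded = (54.4 − 41.4)/0.001 = 13000.
Sellers' marginal cost at Q' = 13000: 18.5 + 0.001·13000 = 31.5.
ΔQ = 17950 − 13000 = 4950; wedge = 41.4 − 31.5 = 9.9.
Deadweight loss = ½ × 4950 × 9.9 = €24502.50 million.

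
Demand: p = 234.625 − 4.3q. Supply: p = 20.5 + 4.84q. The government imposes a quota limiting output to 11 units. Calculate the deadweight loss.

Competitive equilibrium: 234.625 − 4.3q = 20.5 + 4.84q → q* = 23.4272, p* = 133.8879.
At q = 11: demand price = 234.625 − 4.3·11 = 187.325; supply price = 20.5 + 4.84·11 = 73.74.
Δq = 23.4272 − 11 = 12.4272; wedge = 187.325 − 73.74 = 113.585.
Deadweight loss = ½ × 12.4272 × 113.585 = 705.77.

705.77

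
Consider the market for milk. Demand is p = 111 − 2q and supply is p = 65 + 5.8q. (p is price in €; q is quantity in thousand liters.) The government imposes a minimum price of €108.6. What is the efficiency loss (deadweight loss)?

€86.06 thousand

Competitive equilibrium: 111 − 2q = 65 + 5.8q → q* = 5.8974, p* = 99.2051.
At the floor p = 108.6, quantity demanded = (111 − 108.6)/2 = 1.2.
Sellers' marginal cost at q' = 1.2: 65 + 5.8·1.2 = 71.96.
Δq = 5.8974 − 1.2 = 4.6974; wedge = 108.6 − 71.96 = 36.64.
Welfare loss = ½ × 4.6974 × 36.64 = €86.06 thousand.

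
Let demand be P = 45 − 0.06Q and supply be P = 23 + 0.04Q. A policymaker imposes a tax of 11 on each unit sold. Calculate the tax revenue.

1210

Competitive equilibrium: 45 − 0.06Q = 23 + 0.04Q → Q* = 220, P* = 31.8.
With the tax, the buyer price exceeds the seller price by 11: (45 − 0.06Q) − (23 + 0.04Q) = 11 → Q' = 110.
Tax revenue = 11 × 110 = 1210.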